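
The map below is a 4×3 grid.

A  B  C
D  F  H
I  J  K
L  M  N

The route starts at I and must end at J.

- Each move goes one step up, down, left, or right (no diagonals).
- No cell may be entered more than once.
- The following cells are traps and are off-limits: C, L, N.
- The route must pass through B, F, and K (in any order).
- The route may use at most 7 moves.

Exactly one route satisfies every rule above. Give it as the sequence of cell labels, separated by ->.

Any route must reach B, F, and K and still end at J within 7 moves, so the order of the required stops is forced.
Route from I: up 2 to A, right 1 to B, down 1 to F, right 1 to H, down 1 to K, left 1 to J — 7 moves in all.
Check: all required cells visited; 7 ≤ 7 moves.

I -> D -> A -> B -> F -> H -> K -> J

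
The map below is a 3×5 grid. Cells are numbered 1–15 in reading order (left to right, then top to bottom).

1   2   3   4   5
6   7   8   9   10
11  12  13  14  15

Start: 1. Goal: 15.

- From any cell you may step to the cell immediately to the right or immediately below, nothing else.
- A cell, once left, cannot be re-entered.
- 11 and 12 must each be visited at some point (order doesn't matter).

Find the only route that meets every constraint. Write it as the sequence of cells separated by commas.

Moves only go right or down, so the column and row indices never decrease.
Route from 1: 2× down (reaching 11), 4× right (reaching 15) — 6 moves in all.
Check: all required cells visited.

1, 6, 11, 12, 13, 14, 15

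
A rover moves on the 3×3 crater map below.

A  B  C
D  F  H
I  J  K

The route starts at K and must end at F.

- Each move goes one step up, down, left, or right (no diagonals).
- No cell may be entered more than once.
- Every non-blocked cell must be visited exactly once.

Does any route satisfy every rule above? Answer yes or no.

One route that works: K → H → C → B → A → D → I → J → F.

yes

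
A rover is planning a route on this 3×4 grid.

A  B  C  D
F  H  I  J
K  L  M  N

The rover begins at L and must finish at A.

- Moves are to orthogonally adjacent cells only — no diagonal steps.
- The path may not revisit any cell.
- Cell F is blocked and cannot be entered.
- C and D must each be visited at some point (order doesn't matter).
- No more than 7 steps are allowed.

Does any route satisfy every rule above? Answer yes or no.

yes

One route that works: L → H → I → J → D → C → B → A.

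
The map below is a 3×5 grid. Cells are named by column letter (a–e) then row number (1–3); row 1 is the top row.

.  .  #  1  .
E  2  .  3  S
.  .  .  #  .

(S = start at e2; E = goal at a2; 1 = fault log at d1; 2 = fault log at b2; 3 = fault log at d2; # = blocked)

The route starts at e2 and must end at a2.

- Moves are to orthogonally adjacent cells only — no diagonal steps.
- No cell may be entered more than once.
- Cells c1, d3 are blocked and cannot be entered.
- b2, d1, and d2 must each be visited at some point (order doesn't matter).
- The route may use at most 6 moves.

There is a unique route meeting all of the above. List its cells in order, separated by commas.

Any route must reach b2, d1, and d2 and still end at a2 within 6 moves, so the order of the required stops is forced.
Route from e2: up to e1, left to d1, down to d2, 3× left (reaching a2) — 6 moves in all.
Check: all required cells visited; 6 ≤ 6 moves.

e2, e1, d1, d2, c2, b2, a2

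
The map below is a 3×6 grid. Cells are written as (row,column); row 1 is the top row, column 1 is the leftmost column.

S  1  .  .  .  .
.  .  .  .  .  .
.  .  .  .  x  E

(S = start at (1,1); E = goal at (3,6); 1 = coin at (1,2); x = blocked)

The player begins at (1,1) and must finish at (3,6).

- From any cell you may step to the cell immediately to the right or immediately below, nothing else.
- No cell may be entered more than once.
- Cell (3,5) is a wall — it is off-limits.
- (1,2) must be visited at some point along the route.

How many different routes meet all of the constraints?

A right/down-only route from (1,1) to (3,6) makes exactly 2 down-moves and 5 right-moves in some order.
With no other constraints that would be C(7,2) = 21 routes.
Split at (1,2) and multiply the segment counts (each segment already excludes blocked cells): (1,1)→(1,2): 1; (1,2)→(3,6): 5; product = 5.
That gives 5 routes.

5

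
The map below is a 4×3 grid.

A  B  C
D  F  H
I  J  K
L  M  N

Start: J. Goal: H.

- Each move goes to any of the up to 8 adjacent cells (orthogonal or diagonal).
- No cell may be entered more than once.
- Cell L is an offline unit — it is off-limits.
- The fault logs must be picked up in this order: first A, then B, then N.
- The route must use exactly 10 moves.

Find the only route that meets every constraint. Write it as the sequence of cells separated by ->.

The waypoints must appear in the order A, B, N, with no cell reused.
Route from J: up-left 1 to D, up 1 to A, right 2 to C, down-left 2 to I, down-right 1 to M, right 1 to N, up 2 to H — 10 moves in all.
Check: order respected (A at step 2, B at step 3, N at step 8); 10 moves as required.

J -> D -> A -> B -> C -> F -> I -> M -> N -> K -> H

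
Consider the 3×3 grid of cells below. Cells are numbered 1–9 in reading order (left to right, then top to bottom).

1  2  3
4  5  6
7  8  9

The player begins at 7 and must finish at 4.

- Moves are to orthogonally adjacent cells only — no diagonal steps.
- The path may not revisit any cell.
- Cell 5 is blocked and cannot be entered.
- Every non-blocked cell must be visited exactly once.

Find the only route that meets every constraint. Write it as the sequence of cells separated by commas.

7, 8, 9, 6, 3, 2, 1, 4

Need to visit all 8 open cells exactly once, starting at 7 and ending at 4.
Route from 7: right 2 to 9, up 2 to 3, left 2 to 1, down 1 to 4 — 7 moves in all.
Check: all 8 open cells covered.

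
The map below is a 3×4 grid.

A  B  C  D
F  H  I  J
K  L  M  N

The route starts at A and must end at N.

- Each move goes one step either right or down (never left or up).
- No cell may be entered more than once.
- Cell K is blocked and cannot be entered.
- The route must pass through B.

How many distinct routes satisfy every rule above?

A right/down-only route from A to N makes exactly 2 down-moves and 3 right-moves in some order.
With no other constraints that would be C(5,2) = 10 routes.
Split at B and multiply the segment counts (each segment already excludes blocked cells): A→B: 1; B→N: 6; product = 6.
That gives 6 routes.

6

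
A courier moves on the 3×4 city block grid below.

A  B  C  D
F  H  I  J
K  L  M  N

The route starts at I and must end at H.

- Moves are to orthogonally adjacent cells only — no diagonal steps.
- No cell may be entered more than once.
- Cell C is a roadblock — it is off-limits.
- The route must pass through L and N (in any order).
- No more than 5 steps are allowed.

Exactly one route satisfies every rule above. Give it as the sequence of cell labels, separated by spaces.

The 5-move cap with required stops at L, N leaves no slack for detours.
Route from I: right to J, down to N, 2× left (reaching L), up to H — 5 moves in all.
Check: all required cells visited; 5 ≤ 5 moves.

I J N M L H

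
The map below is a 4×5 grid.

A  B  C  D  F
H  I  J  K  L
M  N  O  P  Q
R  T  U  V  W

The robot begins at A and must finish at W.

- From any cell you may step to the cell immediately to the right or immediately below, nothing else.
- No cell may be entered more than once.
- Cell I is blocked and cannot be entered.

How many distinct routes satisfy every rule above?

15

A right/down-only route from A to W makes exactly 3 down-moves and 4 right-moves in some order.
With no other constraints that would be C(7,3) = 35 routes.
Subtract routes through each blocked cell (inclusion–exclusion for overlaps): − through I: 20 → 15.
That gives 15 routes.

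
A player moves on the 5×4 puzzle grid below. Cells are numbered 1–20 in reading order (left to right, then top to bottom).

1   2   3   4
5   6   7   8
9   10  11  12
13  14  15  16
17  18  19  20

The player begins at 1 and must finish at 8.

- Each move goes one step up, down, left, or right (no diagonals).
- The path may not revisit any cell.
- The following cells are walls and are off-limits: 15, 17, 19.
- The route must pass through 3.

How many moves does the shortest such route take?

4

Any route passes through 3 somewhere between 1 and 8. Summing Manhattan distances along the two legs (1 → 3 → 8) gives a lower bound of 2 + 2 = 4 moves.
A route of 4 moves achieves this: 1 → 2 → 3 → 7 → 8.
Since 4 matches the lower bound, it is optimal.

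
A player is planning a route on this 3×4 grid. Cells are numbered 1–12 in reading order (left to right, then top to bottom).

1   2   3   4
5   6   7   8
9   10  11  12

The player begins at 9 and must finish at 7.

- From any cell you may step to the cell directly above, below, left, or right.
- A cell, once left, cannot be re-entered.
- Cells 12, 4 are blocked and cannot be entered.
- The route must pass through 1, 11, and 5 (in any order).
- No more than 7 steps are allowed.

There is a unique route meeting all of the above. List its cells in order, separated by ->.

9 -> 5 -> 1 -> 2 -> 6 -> 10 -> 11 -> 7

The 7-move cap with required stops at 1, 11, 5 leaves no slack for detours.
Route from 9: 2× up (reaching 1), right to 2, 2× down (reaching 10), right to 11, up to 7 — 7 moves in all.
Check: all required cells visited; 7 ≤ 7 moves.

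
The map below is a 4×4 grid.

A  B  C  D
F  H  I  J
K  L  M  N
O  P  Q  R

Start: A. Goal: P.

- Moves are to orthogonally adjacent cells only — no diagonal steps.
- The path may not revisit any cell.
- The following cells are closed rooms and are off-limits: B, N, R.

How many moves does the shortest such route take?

4

The Manhattan distance from A to P is |1−4| + |1−2| = 4, so at least 4 moves are needed.
A route of 4 moves achieves this: A → F → K → O → P.
Since 4 matches the lower bound, it is optimal.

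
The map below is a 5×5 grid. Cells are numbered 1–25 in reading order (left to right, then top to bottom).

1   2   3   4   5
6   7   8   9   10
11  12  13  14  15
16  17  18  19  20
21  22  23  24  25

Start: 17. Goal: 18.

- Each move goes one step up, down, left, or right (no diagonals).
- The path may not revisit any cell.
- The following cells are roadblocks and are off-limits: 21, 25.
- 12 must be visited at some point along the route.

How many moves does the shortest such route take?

3

Any route passes through 12 somewhere between 17 and 18. Summing Manhattan distances along the two legs (17 → 12 → 18) gives a lower bound of 1 + 2 = 3 moves.
A route of 3 moves achieves this: 17 → 12 → 13 → 18.
Since 3 matches the lower bound, it is optimal.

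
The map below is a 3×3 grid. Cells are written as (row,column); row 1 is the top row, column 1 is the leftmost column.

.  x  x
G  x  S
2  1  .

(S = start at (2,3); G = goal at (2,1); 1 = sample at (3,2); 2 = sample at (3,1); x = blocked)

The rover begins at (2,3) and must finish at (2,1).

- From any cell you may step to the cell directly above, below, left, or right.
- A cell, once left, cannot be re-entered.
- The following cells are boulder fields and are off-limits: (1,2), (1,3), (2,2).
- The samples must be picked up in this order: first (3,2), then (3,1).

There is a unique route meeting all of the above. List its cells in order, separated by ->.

The waypoints must appear in the order (3,2), (3,1), with no cell reused.
Route from (2,3): down to (3,3), 2× left (reaching (3,1)), up to (2,1) — 4 moves in all.
Check: order respected (1 at step 2, 2 at step 3).

(2,3) -> (3,3) -> (3,2) -> (3,1) -> (2,1)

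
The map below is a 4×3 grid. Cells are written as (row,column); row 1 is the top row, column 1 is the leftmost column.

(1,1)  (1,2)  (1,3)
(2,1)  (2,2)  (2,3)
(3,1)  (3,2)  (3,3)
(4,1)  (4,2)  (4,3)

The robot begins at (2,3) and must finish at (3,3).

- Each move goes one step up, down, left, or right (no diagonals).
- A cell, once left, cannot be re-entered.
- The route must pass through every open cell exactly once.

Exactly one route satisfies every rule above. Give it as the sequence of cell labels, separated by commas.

Need to visit all 12 open cells exactly once, starting at (2,3) and ending at (3,3).
Route from (2,3): up 1 to (1,3), left 2 to (1,1), down 1 to (2,1), right 1 to (2,2), down 1 to (3,2), left 1 to (3,1), down 1 to (4,1), right 2 to (4,3), up 1 to (3,3) — 11 moves in all.
Check: all 12 open cells covered.

(2,3), (1,3), (1,2), (1,1), (2,1), (2,2), (3,2), (3,1), (4,1), (4,2), (4,3), (3,3)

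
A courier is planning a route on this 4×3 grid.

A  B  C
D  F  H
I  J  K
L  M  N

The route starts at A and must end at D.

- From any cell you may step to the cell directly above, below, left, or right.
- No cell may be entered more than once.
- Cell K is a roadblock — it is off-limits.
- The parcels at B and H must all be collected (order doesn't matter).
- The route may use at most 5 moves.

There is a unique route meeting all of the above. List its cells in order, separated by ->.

Any route must reach B and H and still end at D within 5 moves, so the order of the required stops is forced.
Route from A: 2× right (reaching C), down to H, 2× left (reaching D) — 5 moves in all.
Check: all required cells visited; 5 ≤ 5 moves.

A -> B -> C -> H -> F -> D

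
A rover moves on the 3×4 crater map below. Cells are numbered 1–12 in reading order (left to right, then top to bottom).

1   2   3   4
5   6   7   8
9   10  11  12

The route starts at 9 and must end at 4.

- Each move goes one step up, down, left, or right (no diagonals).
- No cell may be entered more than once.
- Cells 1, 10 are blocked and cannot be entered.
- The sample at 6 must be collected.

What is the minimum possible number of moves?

5

Any route passes through 6 somewhere between 9 and 4. Summing Manhattan distances along the two legs (9 → 6 → 4) gives a lower bound of 2 + 3 = 5 moves.
A route of 5 moves achieves this: 9 → 5 → 6 → 2 → 3 → 4.
Since 5 matches the lower bound, it is optimal.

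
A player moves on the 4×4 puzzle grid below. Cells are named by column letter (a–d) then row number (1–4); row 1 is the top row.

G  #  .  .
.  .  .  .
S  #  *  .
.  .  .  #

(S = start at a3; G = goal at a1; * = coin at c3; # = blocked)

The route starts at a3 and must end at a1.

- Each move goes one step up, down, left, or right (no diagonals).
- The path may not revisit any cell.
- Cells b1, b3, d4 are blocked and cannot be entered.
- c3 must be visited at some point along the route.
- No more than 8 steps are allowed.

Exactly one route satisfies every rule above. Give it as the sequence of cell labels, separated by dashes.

Any route must reach c3 and still end at a1 within 8 moves, so the order of the required stops is forced.
Route from a3: down to a4, 2× right (reaching c4), 2× up (reaching c2), 2× left (reaching a2), up to a1 — 8 moves in all.
Check: all required cells visited; 8 ≤ 8 moves.

a3 - a4 - b4 - c4 - c3 - c2 - b2 - a2 - a1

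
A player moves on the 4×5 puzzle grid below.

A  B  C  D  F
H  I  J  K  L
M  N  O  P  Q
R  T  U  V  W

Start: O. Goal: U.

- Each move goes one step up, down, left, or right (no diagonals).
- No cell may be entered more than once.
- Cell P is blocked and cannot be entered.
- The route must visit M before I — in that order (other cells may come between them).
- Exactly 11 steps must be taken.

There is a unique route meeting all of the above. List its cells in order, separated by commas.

The waypoints must appear in the order M, I, with no cell reused.
Route from O: 2× left (reaching M), up to H, 4× right (reaching L), 2× down (reaching W), 2× left (reaching U) — 11 moves in all.
Check: order respected (M at step 2, I at step 4); 11 moves as required.

O, N, M, H, I, J, K, L, Q, W, V, U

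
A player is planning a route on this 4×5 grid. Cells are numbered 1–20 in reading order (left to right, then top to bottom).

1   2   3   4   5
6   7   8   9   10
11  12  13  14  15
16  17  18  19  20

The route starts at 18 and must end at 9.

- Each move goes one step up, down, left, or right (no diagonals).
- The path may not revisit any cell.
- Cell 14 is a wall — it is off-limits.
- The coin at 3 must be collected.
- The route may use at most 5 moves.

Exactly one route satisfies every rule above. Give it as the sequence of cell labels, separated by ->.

18 -> 13 -> 8 -> 3 -> 4 -> 9

The 5-move cap with required stops at 3 leaves no slack for detours.
Route from 18: 3× up (reaching 3), right to 4, down to 9 — 5 moves in all.
Check: all required cells visited; 5 ≤ 5 moves.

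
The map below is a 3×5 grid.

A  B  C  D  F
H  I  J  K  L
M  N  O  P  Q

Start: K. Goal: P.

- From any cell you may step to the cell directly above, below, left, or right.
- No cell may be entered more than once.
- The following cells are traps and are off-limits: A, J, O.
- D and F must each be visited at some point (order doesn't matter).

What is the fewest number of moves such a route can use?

5

Any route passes through D and F in some order between K and P. Summing Manhattan distances along each leg and taking the cheapest ordering (K → D → F → P) gives a lower bound of 1 + 1 + 3 = 5 moves.
A route of 5 moves achieves this: K → D → F → L → Q → P.
Since 5 matches the lower bound, it is optimal.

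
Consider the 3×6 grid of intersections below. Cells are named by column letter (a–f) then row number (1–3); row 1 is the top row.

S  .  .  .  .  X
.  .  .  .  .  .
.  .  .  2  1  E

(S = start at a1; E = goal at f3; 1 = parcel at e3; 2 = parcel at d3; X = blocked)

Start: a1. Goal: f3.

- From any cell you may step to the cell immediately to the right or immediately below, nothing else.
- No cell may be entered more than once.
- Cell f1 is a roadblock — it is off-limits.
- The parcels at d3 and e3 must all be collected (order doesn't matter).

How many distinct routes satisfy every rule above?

A right/down-only route from a1 to f3 makes exactly 2 down-moves and 5 right-moves in some order.
With no other constraints that would be C(7,2) = 21 routes.
A monotone route can only reach the required cells in the order d3, e3, so split there and multiply the segment counts (each segment already excludes blocked cells): a1→d3: 10; d3→e3: 1; e3→f3: 1; product = 10.
That gives 10 routes.

10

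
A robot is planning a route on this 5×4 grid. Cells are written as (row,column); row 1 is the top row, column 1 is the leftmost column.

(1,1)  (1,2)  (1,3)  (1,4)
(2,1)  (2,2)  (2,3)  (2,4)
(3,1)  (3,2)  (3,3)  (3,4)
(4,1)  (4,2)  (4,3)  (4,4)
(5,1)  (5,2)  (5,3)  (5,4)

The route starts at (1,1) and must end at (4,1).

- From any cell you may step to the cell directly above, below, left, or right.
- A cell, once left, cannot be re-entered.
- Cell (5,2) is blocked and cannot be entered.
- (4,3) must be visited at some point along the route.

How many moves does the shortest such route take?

7

Any route passes through (4,3) somewhere between (1,1) and (4,1). Summing Manhattan distances along the two legs ((1,1) → (4,3) → (4,1)) gives a lower bound of 5 + 2 = 7 moves.
A route of 7 moves achieves this: (1,1) → (2,1) → (3,1) → (3,2) → (3,3) → (4,3) → (4,2) → (4,1).
Since 7 matches the lower bound, it is optimal.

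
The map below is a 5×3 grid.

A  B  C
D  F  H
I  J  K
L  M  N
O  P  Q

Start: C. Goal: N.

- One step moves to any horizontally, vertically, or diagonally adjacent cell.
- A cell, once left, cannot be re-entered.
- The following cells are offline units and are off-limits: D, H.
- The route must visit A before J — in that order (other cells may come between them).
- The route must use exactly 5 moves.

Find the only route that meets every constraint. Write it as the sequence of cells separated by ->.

C -> B -> A -> F -> J -> N

The waypoints must appear in the order A, J, with no cell reused.
Route from C: left 2 to A, down-right 1 to F, down 1 to J, down-right 1 to N — 5 moves in all.
Check: order respected (A at step 2, J at step 4); 5 moves as required.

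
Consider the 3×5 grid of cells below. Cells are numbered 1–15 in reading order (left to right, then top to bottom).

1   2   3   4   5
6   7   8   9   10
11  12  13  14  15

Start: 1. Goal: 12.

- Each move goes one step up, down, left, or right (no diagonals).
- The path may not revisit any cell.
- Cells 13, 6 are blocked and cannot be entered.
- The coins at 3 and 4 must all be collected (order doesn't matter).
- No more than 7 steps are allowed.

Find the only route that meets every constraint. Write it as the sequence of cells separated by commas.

The budget equals the shortest possible length, so every move has to be on a shortest route through the required cells.
Route from 1: right 3 to 4, down 1 to 9, left 2 to 7, down 1 to 12 — 7 moves in all.
Check: all required cells visited; 7 ≤ 7 moves.

1, 2, 3, 4, 9, 8, 7, 12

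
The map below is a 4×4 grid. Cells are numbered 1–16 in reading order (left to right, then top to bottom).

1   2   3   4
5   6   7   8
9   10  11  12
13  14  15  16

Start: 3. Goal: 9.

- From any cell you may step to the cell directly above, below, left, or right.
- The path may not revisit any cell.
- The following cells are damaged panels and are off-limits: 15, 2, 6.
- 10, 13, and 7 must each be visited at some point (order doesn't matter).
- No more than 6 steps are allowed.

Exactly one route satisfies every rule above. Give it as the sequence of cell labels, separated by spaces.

The budget equals the shortest possible length, so every move has to be on a shortest route through the required cells.
Route from 3: 2× down (reaching 11), left to 10, down to 14, left to 13, up to 9 — 6 moves in all.
Check: all required cells visited; 6 ≤ 6 moves.

3 7 11 10 14 13 9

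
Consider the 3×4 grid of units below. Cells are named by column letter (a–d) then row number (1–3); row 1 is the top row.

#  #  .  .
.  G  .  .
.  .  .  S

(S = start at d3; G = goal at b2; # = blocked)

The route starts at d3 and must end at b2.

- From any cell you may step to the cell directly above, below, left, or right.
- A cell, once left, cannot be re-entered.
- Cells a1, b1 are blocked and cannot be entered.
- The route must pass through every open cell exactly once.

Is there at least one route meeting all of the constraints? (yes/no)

One route that works: d3 → d2 → d1 → c1 → c2 → c3 → b3 → a3 → a2 → b2.

yes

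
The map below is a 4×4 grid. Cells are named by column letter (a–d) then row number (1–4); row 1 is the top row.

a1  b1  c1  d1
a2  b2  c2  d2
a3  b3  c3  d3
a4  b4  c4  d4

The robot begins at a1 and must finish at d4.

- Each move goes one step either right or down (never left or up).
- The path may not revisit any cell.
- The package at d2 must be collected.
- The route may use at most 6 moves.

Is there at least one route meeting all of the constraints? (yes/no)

One route that works: a1 → a2 → b2 → c2 → d2 → d3 → d4.

yes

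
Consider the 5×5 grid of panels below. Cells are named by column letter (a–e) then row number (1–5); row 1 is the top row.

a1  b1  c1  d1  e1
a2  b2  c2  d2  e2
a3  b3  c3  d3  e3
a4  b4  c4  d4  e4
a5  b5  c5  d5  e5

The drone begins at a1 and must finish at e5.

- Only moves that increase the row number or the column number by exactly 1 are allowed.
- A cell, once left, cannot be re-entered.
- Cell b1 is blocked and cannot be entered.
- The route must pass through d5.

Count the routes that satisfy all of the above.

20

A right/down-only route from a1 to e5 makes exactly 4 down-moves and 4 right-moves in some order.
With no other constraints that would be C(8,4) = 70 routes.
Split at d5 and multiply the segment counts (each segment already excludes blocked cells): a1→d5: 20; d5→e5: 1; product = 20.
That gives 20 routes.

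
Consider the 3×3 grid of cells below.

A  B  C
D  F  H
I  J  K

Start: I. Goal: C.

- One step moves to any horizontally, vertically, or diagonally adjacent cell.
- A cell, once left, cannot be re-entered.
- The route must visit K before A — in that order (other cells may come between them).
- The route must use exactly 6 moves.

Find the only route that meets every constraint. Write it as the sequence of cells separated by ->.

The waypoints must appear in the order K, A, with no cell reused.
Route from I: right 2 to K, up-left 2 to A, right 2 to C — 6 moves in all.
Check: order respected (K at step 2, A at step 4); 6 moves as required.

I -> J -> K -> F -> A -> B -> C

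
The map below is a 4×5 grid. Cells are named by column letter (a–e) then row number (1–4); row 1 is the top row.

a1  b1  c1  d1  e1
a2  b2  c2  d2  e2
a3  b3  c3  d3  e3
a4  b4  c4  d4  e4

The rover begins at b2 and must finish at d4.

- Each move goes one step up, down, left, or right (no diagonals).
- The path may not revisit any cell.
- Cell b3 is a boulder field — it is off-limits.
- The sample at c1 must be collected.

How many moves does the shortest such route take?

Any route passes through c1 somewhere between b2 and d4. Summing Manhattan distances along the two legs (b2 → c1 → d4) gives a lower bound of 2 + 4 = 6 moves.
A route of 6 moves achieves this: b2 → b1 → c1 → c2 → c3 → c4 → d4.
Since 6 matches the lower bound, it is optimal.

6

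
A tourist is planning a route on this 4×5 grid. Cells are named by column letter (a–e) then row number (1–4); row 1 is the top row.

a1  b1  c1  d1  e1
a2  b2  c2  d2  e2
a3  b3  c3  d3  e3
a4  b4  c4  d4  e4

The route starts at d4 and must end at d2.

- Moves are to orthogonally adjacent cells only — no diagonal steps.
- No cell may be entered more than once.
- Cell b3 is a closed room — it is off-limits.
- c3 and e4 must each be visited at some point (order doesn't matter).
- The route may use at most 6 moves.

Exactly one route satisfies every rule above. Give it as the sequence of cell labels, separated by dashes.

Any route must reach c3 and e4 and still end at d2 within 6 moves, so the order of the required stops is forced.
Route from d4: right 1 to e4, up 1 to e3, left 2 to c3, up 1 to c2, right 1 to d2 — 6 moves in all.
Check: all required cells visited; 6 ≤ 6 moves.

d4 - e4 - e3 - d3 - c3 - c2 - d2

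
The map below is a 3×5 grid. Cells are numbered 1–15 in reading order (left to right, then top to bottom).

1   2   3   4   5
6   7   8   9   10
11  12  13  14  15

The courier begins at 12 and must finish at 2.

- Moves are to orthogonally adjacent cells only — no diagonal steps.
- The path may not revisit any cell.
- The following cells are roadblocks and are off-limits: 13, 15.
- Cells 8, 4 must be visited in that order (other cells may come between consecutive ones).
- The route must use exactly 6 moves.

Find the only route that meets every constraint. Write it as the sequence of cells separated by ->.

The waypoints must appear in the order 8, 4, with no cell reused.
Route from 12: up to 7, 2× right (reaching 9), up to 4, 2× left (reaching 2) — 6 moves in all.
Check: order respected (8 at step 2, 4 at step 4); 6 moves as required.

12 -> 7 -> 8 -> 9 -> 4 -> 3 -> 2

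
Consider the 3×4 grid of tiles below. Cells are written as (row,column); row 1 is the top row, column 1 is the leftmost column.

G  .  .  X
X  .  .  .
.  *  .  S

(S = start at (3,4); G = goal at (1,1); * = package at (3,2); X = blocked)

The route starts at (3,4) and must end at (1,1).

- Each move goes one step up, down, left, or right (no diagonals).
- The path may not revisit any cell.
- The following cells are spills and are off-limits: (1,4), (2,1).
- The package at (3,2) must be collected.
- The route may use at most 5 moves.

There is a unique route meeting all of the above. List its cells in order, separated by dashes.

Any route must reach (3,2) and still end at (1,1) within 5 moves, so the order of the required stops is forced.
Route from (3,4): 2× left (reaching (3,2)), 2× up (reaching (1,2)), left to (1,1) — 5 moves in all.
Check: all required cells visited; 5 ≤ 5 moves.

(3,4) - (3,3) - (3,2) - (2,2) - (1,2) - (1,1)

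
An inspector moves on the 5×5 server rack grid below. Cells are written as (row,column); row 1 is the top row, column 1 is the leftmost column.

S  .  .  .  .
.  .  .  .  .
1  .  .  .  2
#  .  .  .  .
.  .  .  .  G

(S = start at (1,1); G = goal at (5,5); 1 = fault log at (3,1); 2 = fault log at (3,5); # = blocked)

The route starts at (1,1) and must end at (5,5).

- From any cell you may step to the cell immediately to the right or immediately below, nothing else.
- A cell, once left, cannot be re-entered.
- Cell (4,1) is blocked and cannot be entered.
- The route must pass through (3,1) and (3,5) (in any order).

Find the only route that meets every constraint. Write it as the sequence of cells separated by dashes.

(1,1) - (2,1) - (3,1) - (3,2) - (3,3) - (3,4) - (3,5) - (4,5) - (5,5)

Moves only go right or down, so the column and row indices never decrease.
Route from (1,1): down 2 to (3,1), right 4 to (3,5), down 2 to (5,5) — 8 moves in all.
Check: all required cells visited.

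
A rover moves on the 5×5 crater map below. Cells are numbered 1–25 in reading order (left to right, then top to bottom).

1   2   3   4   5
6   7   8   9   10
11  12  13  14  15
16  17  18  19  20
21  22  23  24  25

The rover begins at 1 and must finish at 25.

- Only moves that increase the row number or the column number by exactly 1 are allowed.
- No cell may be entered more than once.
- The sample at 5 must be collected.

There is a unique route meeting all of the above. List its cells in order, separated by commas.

1, 2, 3, 4, 5, 10, 15, 20, 25

Moves only go right or down, so the column and row indices never decrease.
Route from 1: 4× right (reaching 5), 4× down (reaching 25) — 8 moves in all.
Check: all required cells visited.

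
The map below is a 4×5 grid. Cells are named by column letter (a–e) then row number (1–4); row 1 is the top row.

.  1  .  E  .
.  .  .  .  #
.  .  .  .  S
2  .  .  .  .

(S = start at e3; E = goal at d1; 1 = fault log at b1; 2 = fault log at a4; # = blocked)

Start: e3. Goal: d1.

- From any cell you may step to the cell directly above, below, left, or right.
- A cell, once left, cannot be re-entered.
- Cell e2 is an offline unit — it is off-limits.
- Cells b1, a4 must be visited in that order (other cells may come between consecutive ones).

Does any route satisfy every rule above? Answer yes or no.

no

Ignoring the required order, 103 revisit-free routes from e3 to d1 pass through all of b1 and a4; the waypoint orders that occur are a4 → b1 (103) — never b1 → a4.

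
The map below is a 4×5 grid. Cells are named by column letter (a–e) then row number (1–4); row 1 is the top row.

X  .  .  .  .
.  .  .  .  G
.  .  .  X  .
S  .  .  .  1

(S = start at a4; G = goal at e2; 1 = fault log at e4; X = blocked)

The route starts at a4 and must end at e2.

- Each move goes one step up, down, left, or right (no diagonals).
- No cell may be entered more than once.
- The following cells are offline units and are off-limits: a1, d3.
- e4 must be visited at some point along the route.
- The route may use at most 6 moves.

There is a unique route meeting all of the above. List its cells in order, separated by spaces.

a4 b4 c4 d4 e4 e3 e2

The budget equals the shortest possible length, so every move has to be on a shortest route through the required cells.
Route from a4: right 4 to e4, up 2 to e2 — 6 moves in all.
Check: all required cells visited; 6 ≤ 6 moves.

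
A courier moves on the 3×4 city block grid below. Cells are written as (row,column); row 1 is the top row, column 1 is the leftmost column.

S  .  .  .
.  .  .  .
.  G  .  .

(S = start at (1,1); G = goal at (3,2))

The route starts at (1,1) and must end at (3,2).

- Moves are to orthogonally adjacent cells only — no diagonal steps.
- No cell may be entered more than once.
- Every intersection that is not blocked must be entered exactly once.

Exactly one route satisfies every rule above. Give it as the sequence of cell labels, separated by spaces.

(1,1) (1,2) (1,3) (1,4) (2,4) (3,4) (3,3) (2,3) (2,2) (2,1) (3,1) (3,2)

Need to visit all 12 open cells exactly once, starting at (1,1) and ending at (3,2).
Route from (1,1): 3× right (reaching (1,4)), 2× down (reaching (3,4)), left to (3,3), up to (2,3), 2× left (reaching (2,1)), down to (3,1), right to (3,2) — 11 moves in all.
Check: all 12 open cells covered.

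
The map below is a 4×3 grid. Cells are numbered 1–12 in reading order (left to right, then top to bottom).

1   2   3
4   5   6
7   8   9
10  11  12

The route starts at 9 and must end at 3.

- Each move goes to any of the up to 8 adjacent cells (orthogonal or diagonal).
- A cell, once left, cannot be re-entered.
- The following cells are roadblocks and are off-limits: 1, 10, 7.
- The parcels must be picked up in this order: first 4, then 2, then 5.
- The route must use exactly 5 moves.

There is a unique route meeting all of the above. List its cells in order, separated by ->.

The waypoints must appear in the order 4, 2, 5, with no cell reused.
Route from 9: left to 8, up-left to 4, up-right to 2, down to 5, up-right to 3 — 5 moves in all.
Check: order respected (4 at step 2, 2 at step 3, 5 at step 4); 5 moves as required.

9 -> 8 -> 4 -> 2 -> 5 -> 3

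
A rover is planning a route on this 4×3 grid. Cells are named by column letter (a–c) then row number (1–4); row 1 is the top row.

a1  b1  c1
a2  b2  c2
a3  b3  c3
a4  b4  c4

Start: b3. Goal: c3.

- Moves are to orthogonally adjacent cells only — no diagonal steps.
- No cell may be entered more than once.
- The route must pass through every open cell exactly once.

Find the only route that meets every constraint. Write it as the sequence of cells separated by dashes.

b3 - b2 - c2 - c1 - b1 - a1 - a2 - a3 - a4 - b4 - c4 - c3

Need to visit all 12 open cells exactly once, starting at b3 and ending at c3.
Route from b3: up 1 to b2, right 1 to c2, up 1 to c1, left 2 to a1, down 3 to a4, right 2 to c4, up 1 to c3 — 11 moves in all.
Check: all 12 open cells covered.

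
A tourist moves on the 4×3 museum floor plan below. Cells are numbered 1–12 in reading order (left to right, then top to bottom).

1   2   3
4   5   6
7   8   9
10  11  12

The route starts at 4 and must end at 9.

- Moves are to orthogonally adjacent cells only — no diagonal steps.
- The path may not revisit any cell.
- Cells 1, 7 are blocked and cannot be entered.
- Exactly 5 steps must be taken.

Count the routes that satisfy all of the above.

2

Need simple routes of exactly 5 moves from 4 to 9 (Manhattan distance 3, so 1 moves are spent on a detour and 1 undoing it).
Enumerating: 4 5 2 3 6 9 | 4 5 8 11 12 9.
That gives 2 routes.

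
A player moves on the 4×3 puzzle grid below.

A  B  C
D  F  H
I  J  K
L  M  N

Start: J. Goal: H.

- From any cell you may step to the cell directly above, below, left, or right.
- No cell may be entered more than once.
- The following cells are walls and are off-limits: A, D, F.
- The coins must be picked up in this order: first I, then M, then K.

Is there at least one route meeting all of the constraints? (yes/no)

yes

One route that works: J → I → L → M → N → K → H.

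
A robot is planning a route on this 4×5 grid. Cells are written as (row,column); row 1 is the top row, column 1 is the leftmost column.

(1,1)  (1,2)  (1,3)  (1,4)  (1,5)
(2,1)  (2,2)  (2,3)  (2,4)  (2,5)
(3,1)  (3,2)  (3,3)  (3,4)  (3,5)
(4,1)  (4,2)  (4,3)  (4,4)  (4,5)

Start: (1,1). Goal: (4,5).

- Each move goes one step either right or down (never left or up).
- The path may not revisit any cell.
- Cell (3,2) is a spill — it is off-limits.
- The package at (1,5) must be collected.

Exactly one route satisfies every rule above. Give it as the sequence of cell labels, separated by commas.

Moves only go right or down, so the column and row indices never decrease.
Route from (1,1): 4× right (reaching (1,5)), 3× down (reaching (4,5)) — 7 moves in all.
Check: all required cells visited.

(1,1), (1,2), (1,3), (1,4), (1,5), (2,5), (3,5), (4,5)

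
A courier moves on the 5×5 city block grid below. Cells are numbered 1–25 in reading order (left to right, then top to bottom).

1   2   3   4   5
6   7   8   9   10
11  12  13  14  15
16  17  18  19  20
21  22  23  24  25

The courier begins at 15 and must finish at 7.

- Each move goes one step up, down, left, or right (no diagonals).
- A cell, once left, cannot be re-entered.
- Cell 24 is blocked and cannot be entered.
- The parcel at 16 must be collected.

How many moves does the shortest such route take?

8

Any route passes through 16 somewhere between 15 and 7. Summing Manhattan distances along the two legs (15 → 16 → 7) gives a lower bound of 5 + 3 = 8 moves.
A route of 8 moves achieves this: 15 → 20 → 19 → 18 → 17 → 16 → 11 → 6 → 7.
Since 8 matches the lower bound, it is optimal.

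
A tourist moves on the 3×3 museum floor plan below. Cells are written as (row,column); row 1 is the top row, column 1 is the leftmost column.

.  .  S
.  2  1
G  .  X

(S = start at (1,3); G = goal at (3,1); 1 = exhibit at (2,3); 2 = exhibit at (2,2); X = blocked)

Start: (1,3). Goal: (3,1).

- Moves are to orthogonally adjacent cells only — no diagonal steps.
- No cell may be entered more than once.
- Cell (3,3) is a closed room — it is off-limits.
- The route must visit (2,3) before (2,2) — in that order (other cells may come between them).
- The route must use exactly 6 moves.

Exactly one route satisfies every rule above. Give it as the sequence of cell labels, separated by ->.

The waypoints must appear in the order (2,3), (2,2), with no cell reused.
Route from (1,3): down 1 to (2,3), left 1 to (2,2), up 1 to (1,2), left 1 to (1,1), down 2 to (3,1) — 6 moves in all.
Check: order respected (1 at step 1, 2 at step 2); 6 moves as required.

(1,3) -> (2,3) -> (2,2) -> (1,2) -> (1,1) -> (2,1) -> (3,1)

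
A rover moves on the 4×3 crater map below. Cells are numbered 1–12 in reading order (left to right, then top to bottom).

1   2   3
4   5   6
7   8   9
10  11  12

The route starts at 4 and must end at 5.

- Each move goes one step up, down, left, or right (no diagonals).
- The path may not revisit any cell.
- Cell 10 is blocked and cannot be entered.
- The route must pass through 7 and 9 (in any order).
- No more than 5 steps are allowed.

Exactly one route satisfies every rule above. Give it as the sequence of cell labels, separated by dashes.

4 - 7 - 8 - 9 - 6 - 5

The budget equals the shortest possible length, so every move has to be on a shortest route through the required cells.
Route from 4: down to 7, 2× right (reaching 9), up to 6, left to 5 — 5 moves in all.
Check: all required cells visited; 5 ≤ 5 moves.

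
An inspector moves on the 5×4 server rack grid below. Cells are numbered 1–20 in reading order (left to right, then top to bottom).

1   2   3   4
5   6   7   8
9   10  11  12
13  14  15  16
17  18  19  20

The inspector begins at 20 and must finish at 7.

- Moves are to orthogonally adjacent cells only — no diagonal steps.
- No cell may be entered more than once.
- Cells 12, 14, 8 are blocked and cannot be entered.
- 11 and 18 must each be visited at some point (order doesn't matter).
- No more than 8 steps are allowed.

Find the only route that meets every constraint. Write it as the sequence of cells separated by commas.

20, 19, 18, 17, 13, 9, 10, 11, 7

The budget equals the shortest possible length, so every move has to be on a shortest route through the required cells.
Route from 20: 3× left (reaching 17), 2× up (reaching 9), 2× right (reaching 11), up to 7 — 8 moves in all.
Check: all required cells visited; 8 ≤ 8 moves.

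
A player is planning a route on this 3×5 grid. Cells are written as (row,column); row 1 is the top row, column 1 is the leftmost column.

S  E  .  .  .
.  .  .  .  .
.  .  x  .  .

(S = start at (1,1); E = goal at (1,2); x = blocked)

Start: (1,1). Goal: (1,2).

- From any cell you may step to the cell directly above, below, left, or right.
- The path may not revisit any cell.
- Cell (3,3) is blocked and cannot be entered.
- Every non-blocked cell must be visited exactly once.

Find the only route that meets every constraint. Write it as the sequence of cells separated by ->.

(1,1) -> (2,1) -> (3,1) -> (3,2) -> (2,2) -> (2,3) -> (2,4) -> (3,4) -> (3,5) -> (2,5) -> (1,5) -> (1,4) -> (1,3) -> (1,2)

Need to visit all 14 open cells exactly once, starting at (1,1) and ending at (1,2).
Cell (3,4) has only two open neighbours ((2,4) and (3,5)), so the path must pass straight through it: one of those is the cell it's entered from and the other is where it exits.
Route from (1,1): 2× down (reaching (3,1)), right to (3,2), up to (2,2), 2× right (reaching (2,4)), down to (3,4), right to (3,5), 2× up (reaching (1,5)), 3× left (reaching (1,2)) — 13 moves in all.
Check: all 14 open cells covered.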